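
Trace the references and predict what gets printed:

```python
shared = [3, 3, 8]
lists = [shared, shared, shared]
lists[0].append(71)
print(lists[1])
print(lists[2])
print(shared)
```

Key concept: list of same reference.
Step by step:
`shared = [3, 3, 8]` → shared = [3, 3, 8]
`lists = [shared, shared, shared]` → lists = [[3, 3, 8], [3, 3, 8], [3, 3, 8]]
`lists[0].append(71)` → shared = [3, 3, 8, 71]; lists = [[3, 3, 8, 71], [3, 3, 8, 71], [3, 3, 8, 71]]
`print(lists[1])` → prints [3, 3, 8, 71]
`print(lists[2])` → prints [3, 3, 8, 71]
`print(shared)` → prints [3, 3, 8, 71]

Answer:
[3, 3, 8, 71]
[3, 3, 8, 71]
[3, 3, 8, 71]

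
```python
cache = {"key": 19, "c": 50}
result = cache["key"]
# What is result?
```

Trace:
`cache = {"key": 19, "c": 50}` → cache = {'key': 19, 'c': 50}
`result = cache["key"]` → result = 19
So result = 19

Answer: 19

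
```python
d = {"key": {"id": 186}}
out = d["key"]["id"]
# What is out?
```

Trace:
`d = {"key": {"id": 186}}` → d = {'key': {'id': 186}}
`out = d["key"]["id"]` → out = 186
So out = 186

Answer: 186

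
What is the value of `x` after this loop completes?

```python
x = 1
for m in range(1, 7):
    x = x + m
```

Start at 1, add 1 through 6
`x` takes the values: 1 → 2 → 4 → 7 → 11 → 16 → 22

Answer: 22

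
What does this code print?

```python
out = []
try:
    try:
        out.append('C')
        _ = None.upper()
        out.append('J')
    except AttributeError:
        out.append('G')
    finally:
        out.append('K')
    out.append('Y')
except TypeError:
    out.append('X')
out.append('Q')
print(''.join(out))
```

Execution trace: 'C' (inner try body) → 'G' (inner except AttributeError) → 'K' (inner finally) → 'Y' (try body, no exception) → 'Q' (after the try/except). Output: CGKYQ

Answer: CGKYQ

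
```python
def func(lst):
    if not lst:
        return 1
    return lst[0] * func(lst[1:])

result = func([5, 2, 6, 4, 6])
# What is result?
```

Product over [5, 2, 6, 4, 6] = 5 * 2 * 6 * 4 * 6 = 1440

Answer: 1440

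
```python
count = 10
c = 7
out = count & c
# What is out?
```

Trace:
`count = 10` → count = 10
`c = 7` → c = 7
`out = count & c` → out = 2
So out = 2

Answer: 2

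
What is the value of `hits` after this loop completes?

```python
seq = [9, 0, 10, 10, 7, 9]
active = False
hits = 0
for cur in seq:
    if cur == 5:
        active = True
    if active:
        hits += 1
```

Count elements after first 5 in [9, 0, 10, 10, 7, 9]
`hits` takes the values: 0

Answer: 0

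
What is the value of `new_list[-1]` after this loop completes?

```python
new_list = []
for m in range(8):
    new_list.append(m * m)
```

Last element of squares 0 to 7
`new_list` takes the values: [] → [0] → [0, 1] → [0, 1, 4] → [0, 1, 4, 9] → [0, 1, 4, 9, 16] → [0, 1, 4, 9, 16, 25] → [0, 1, 4, 9, 16, 25, 36] → [0, 1, 4, 9, 16, 25, 36, 49]
So `new_list[-1]` = 49

Answer: 49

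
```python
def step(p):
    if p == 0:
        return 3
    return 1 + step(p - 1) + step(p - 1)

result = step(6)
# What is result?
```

step(p) = 1 + 2·step(p-1), step(0)=3. Closed form: (3+1)·2^6 - 1 = 255.

Answer: 255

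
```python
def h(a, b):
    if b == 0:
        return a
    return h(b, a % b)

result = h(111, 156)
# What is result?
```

h(111, 156) -> h(156, 111) -> h(111, 45) -> h(45, 21) -> h(21, 3) -> h(3, 0) -> 3

Answer: 3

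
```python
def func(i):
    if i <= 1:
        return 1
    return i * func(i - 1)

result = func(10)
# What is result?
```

func(10) = 10 * 9 * 8 * 7 * 6 * 5 * 4 * 3 * 2 * 1 = 3628800

Answer: 3628800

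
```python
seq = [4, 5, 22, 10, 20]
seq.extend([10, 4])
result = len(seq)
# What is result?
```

Trace:
`seq = [4, 5, 22, 10, 20]` → seq = [4, 5, 22, 10, 20]
`seq.extend([10, 4])` → seq = [4, 5, 22, 10, 20, 10, 4]
`result = len(seq)` → result = 7
So result = 7

Answer: 7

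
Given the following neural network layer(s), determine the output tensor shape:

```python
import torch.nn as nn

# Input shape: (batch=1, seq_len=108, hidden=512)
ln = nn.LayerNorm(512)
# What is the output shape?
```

Input: (1, 108, 512) -> Output: (1, 108, 512)

Answer: (1, 108, 512)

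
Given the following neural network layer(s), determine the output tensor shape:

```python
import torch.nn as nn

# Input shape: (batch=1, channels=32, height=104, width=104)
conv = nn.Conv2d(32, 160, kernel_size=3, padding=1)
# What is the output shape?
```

Input: (1, 32, 104, 104) -> Output: (1, 160, 104, 104)

Answer: (1, 160, 104, 104)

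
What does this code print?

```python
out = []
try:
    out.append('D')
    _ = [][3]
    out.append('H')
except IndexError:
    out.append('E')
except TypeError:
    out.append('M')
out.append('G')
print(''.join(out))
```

Execution trace: 'D' (try body) → 'E' (except IndexError) → 'G' (after the try/except). Output: DEG

Answer: DEG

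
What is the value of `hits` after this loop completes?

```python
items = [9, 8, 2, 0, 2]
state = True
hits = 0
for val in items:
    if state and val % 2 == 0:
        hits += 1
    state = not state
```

Count even values at even positions
`hits` takes the values: 0 → 1 → 2

Answer: 2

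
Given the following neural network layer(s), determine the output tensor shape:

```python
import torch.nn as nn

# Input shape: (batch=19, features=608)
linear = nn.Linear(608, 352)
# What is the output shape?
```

Input: (19, 608) -> Output: (19, 352)

Answer: (19, 352)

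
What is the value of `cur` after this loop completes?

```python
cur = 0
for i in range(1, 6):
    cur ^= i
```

XOR of 1 to 5
`cur` takes the values: 0 → 1 → 3 → 0 → 4 → 1

Answer: 1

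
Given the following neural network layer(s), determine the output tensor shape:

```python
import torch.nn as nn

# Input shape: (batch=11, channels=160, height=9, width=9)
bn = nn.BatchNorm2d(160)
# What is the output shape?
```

Input: (11, 160, 9, 9) -> Output: (11, 160, 9, 9)

Answer: (11, 160, 9, 9)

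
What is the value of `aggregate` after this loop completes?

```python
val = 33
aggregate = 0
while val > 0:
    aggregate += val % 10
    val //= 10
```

Sum digits of 33
`aggregate` takes the values: 0 → 3 → 6

Answer: 6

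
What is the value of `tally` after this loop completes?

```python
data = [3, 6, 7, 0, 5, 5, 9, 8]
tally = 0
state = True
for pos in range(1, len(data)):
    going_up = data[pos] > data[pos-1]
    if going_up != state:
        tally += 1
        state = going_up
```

Count direction changes in [3, 6, 7, 0, 5, 5, 9, 8]
`tally` takes the values: 0 → 1 → 2 → 3 → 4 → 5

Answer: 5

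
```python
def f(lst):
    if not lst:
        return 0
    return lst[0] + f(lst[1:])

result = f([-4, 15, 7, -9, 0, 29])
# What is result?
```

(-4) + 15 + 7 + (-9) + 0 + 29 + 0 = 38

Answer: 38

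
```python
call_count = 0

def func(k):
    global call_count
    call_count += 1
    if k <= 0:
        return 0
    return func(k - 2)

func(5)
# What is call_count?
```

Linear recursion stepping by 2: 4 calls from k=5 down to ≤0.

Answer: 4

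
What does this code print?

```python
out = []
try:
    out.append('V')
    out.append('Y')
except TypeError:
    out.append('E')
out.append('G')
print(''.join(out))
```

Execution trace: 'V' (try body) → 'Y' (try body, no exception) → 'G' (after the try/except). Output: VYG

Answer: VYG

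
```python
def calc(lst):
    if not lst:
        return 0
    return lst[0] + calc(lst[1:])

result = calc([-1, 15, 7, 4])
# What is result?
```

(-1) + 15 + 7 + 4 + 0 = 25

Answer: 25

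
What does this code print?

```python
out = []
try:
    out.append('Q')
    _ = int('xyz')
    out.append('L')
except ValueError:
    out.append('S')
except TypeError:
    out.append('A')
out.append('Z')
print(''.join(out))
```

Execution trace: 'Q' (try body) → 'S' (except ValueError) → 'Z' (after the try/except). Output: QSZ

Answer: QSZ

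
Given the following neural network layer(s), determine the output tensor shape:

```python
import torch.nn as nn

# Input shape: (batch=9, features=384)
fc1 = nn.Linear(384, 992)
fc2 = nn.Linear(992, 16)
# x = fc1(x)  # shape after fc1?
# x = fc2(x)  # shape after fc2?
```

Input: (9, 384) -> after fc1: (9, 992) -> Output: (9, 16)

Answer: (9, 16)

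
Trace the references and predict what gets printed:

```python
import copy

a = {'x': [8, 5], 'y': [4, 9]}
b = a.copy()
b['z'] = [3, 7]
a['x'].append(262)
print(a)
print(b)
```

Key concept: shallow copy of dict with mutable values.
Step by step:
`a = {'x': [8, 5], 'y': [4, 9]}` → a = {'x': [8, 5], 'y': [4, 9]}
`b = a.copy()` → b = {'x': [8, 5], 'y': [4, 9]}
`b['z'] = [3, 7]` → b = {'x': [8, 5], 'y': [4, 9], 'z': [3, 7]}
`a['x'].append(262)` → a = {'x': [8, 5, 262], 'y': [4, 9]}; b = {'x': [8, 5, 262], 'y': [4, 9], 'z': [3, 7]}
`print(a)` → prints {'x': [8, 5, 262], 'y': [4, 9]}
`print(b)` → prints {'x': [8, 5, 262], 'y': [4, 9], 'z': [3, 7]}

Answer:
{'x': [8, 5, 262], 'y': [4, 9]}
{'x': [8, 5, 262], 'y': [4, 9], 'z': [3, 7]}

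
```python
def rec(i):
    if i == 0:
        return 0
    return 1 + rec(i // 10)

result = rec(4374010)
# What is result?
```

Count of digits of 4374010: 7

Answer: 7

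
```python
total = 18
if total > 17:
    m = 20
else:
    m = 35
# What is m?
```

Trace:
`total = 18` → total = 18
`if total > 17: ...` → total > 17 is True → m = 20
So m = 20

Answer: 20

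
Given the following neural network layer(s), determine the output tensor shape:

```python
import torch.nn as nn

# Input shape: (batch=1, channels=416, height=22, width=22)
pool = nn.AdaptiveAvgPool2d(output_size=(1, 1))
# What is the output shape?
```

Input: (1, 416, 22, 22) -> Output: (1, 416, 1, 1)

Answer: (1, 416, 1, 1)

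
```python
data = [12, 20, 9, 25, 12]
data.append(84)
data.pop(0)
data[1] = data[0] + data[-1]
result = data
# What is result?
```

Trace:
`data = [12, 20, 9, 25, 12]` → data = [12, 20, 9, 25, 12]
`data.append(84)` → data = [12, 20, 9, 25, 12, 84]
`data.pop(0)` → data = [20, 9, 25, 12, 84]
`data[1] = data[0] + data[-1]` → data = [20, 104, 25, 12, 84]
`result = data` → result = [20, 104, 25, 12, 84]
So result = [20, 104, 25, 12, 84]

Answer: [20, 104, 25, 12, 84]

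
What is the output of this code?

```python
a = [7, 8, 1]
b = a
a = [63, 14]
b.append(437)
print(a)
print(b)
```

Key concept: rebinding vs mutation: a is rebound to a new list, b still points at the original.
Step by step:
`a = [7, 8, 1]` → a = [7, 8, 1]
`b = a` → b = [7, 8, 1] (same object as a)
`a = [63, 14]` → a = [63, 14]
`b.append(437)` → b = [7, 8, 1, 437]
`print(a)` → prints [63, 14]
`print(b)` → prints [7, 8, 1, 437]

Answer:
[63, 14]
[7, 8, 1, 437]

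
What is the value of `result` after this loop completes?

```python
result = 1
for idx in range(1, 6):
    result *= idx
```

5! = 120
`result` takes the values: 1 → 2 → 6 → 24 → 120

Answer: 120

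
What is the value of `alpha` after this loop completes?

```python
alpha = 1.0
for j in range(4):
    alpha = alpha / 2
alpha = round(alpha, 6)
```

Halving LR 4 times: 1 / 2^4
`alpha` takes the values: 1.0 → 0.5 → 0.25 → 0.125 → 0.0625

Answer: 0.0625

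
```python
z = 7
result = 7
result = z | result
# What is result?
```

Trace:
`z = 7` → z = 7
`result = 7` → result = 7
`result = z | result` → result = 7
So result = 7

Answer: 7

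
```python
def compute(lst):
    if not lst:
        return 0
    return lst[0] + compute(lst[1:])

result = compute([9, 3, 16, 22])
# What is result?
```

9 + 3 + 16 + 22 + 0 = 50

Answer: 50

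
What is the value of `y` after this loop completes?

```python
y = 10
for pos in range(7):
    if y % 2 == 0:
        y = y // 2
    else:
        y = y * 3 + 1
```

Collatz-style transformation from 10
`y` takes the values: 10 → 5 → 16 → 8 → 4 → 2 → 1 → 4

Answer: 4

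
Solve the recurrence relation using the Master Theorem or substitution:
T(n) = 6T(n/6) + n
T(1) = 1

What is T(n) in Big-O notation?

By Master Theorem: a=6, b=6, f(n)=n. Since log_6(6) = 1 and f(n) = Θ(n^1), Case 2 applies. T(n) = O(n log n).

Answer: O(n log n)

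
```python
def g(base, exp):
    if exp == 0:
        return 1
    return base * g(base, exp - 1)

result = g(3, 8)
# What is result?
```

g(3, 8) = 3 * 3 * 3 * 3 * 3 * 3 * 3 * 3 = 6561

Answer: 6561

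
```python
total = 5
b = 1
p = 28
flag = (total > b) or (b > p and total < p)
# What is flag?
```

Trace:
`total = 5` → total = 5
`b = 1` → b = 1
`p = 28` → p = 28
`flag = (total > b) or (b > p and total < p)` → flag = True
So flag = True

Answer: True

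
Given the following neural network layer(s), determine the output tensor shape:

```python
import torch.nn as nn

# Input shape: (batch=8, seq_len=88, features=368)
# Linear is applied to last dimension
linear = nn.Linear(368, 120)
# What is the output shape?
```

Input: (8, 88, 368) -> Output: (8, 88, 120)

Answer: (8, 88, 120)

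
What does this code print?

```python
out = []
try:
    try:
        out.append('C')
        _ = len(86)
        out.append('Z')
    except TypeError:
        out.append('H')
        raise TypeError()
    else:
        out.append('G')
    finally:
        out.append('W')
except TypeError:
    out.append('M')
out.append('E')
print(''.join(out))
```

Execution trace: 'C' (inner try body) → 'H' (inner except TypeError) → 'W' (inner finally) → 'M' (outer except TypeError) → 'E' (after the try/except). Output: CHWME

Answer: CHWME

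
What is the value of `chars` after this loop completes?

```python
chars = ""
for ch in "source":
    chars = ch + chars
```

Reverse 'source'
`chars` takes the values: "" → "s" → "os" → "uos" → "ruos" → "cruos" → "ecruos"

Answer: "ecruos"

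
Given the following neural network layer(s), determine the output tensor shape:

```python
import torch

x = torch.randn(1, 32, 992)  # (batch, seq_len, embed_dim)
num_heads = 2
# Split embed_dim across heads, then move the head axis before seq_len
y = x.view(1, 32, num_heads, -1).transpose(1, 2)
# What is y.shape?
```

Input: (1, 32, 992) -> head_dim = 992 // 2 = 496; after view: (1, 32, 2, 496) -> after transpose(1, 2): (1, 2, 32, 496) -> Output: (1, 2, 32, 496)

Answer: (1, 2, 32, 496)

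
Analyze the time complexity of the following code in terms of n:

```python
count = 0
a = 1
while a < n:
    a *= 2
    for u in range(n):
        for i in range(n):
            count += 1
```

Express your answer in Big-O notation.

Each loop level contributes: log n × n × n. Multiplying the contributions gives O(n^2 log n).

Answer: O(n^2 log n)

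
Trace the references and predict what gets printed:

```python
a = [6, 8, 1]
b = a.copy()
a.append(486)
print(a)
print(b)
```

Key concept: list.copy() creates independent copy.
Step by step:
`a = [6, 8, 1]` → a = [6, 8, 1]
`b = a.copy()` → b = [6, 8, 1]
`a.append(486)` → a = [6, 8, 1, 486]
`print(a)` → prints [6, 8, 1, 486]
`print(b)` → prints [6, 8, 1]

Answer:
[6, 8, 1, 486]
[6, 8, 1]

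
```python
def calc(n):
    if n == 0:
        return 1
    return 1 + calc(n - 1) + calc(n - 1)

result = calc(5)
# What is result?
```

calc(n) = 1 + 2·calc(n-1), calc(0)=1. Closed form: (1+1)·2^5 - 1 = 63.

Answer: 63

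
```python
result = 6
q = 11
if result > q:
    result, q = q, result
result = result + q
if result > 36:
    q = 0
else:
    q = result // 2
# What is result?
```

Trace:
`result = 6` → result = 6
`q = 11` → q = 11
`if result > q: ...` → result > q is False → no variable changes
`result = result + q` → result = 17
`if result > 36: ...` → result > 36 is False, take else branch → q = 8
So result = 17

Answer: 17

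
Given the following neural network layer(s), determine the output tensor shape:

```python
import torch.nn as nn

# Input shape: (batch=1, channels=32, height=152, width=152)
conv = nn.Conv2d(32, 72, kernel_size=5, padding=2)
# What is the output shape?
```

Input: (1, 32, 152, 152) -> Output: (1, 72, 152, 152)

Answer: (1, 72, 152, 152)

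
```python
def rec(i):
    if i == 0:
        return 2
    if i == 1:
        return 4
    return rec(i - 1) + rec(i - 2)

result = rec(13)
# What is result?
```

Build up from base cases: rec(0)=2, rec(1)=4, rec(2)=6, rec(3)=10, rec(4)=16, rec(5)=26, rec(6)=42, ..., rec(13)=1220

Answer: 1220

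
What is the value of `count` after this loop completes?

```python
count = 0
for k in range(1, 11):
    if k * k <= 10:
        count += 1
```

Count numbers where k² ≤ 10
`count` takes the values: 0 → 1 → 2 → 3

Answer: 3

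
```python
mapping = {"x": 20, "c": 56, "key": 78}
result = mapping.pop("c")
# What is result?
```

Trace:
`mapping = {"x": 20, "c": 56, "key": 78}` → mapping = {'x': 20, 'c': 56, 'key': 78}
`result = mapping.pop("c")` → mapping = {'x': 20, 'key': 78}; result = 56
So result = 56

Answer: 56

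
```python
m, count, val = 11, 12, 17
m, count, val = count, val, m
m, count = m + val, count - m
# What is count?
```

Trace:
`m, count, val = 11, 12, 17` → m = 11; count = 12; val = 17
`m, count, val = count, val, m` → m = 12; count = 17; val = 11
`m, count = m + val, count - m` → m = 23; count = 5
So count = 5

Answer: 5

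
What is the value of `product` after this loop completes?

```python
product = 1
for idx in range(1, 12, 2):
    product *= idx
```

Product of 1, 3, 5, ... up to 11
`product` takes the values: 1 → 3 → 15 → 105 → 945 → 10395

Answer: 10395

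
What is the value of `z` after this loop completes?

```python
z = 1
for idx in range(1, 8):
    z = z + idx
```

Start at 1, add 1 through 7
`z` takes the values: 1 → 2 → 4 → 7 → 11 → 16 → 22 → 29

Answer: 29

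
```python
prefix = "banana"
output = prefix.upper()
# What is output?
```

Trace:
`prefix = "banana"` → prefix = 'banana'
`output = prefix.upper()` → output = 'BANANA'
So output = 'BANANA'

Answer: 'BANANA'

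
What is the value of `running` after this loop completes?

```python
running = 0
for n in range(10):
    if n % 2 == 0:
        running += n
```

Sum of even numbers 0 to 9
`running` takes the values: 0 → 2 → 6 → 12 → 20

Answer: 20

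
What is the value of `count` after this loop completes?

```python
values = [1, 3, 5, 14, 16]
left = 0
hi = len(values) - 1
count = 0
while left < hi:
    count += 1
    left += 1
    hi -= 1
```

Iterations until pointers meet (list length 5)
`count` takes the values: 0 → 1 → 2

Answer: 2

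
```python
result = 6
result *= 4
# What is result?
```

Trace:
`result = 6` → result = 6
`result *= 4` → result = 24
So result = 24

Answer: 24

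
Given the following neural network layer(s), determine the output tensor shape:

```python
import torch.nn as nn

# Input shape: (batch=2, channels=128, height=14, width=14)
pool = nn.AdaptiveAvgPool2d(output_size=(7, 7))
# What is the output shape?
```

Input: (2, 128, 14, 14) -> Output: (2, 128, 7, 7)

Answer: (2, 128, 7, 7)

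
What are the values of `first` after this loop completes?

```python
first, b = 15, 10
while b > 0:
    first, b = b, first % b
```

GCD of 15 and 10
`first` takes the values: 15 → 10 → 5

Answer: 5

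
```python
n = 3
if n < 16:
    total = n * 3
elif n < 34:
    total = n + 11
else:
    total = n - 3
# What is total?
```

Trace:
`n = 3` → n = 3
`if n < 16: ...` → n < 16 is True → total = 9
So total = 9

Answer: 9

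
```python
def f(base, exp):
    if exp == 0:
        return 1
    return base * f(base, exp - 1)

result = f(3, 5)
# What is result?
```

f(3, 5) = 3 * 3 * 3 * 3 * 3 = 243

Answer: 243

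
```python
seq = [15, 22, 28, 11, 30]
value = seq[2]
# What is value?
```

Trace:
`seq = [15, 22, 28, 11, 30]` → seq = [15, 22, 28, 11, 30]
`value = seq[2]` → value = 28
So value = 28

Answer: 28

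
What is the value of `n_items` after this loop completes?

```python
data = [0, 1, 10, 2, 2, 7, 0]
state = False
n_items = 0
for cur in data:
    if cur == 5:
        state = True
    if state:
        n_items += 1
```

Count elements after first 5 in [0, 1, 10, 2, 2, 7, 0]
`n_items` takes the values: 0

Answer: 0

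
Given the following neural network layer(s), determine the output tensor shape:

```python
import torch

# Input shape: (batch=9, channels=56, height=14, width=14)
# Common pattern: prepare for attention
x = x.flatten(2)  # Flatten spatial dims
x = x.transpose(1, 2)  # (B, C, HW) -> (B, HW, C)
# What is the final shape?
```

Input: (9, 56, 14, 14) -> after flatten(2): (9, 56, 196) -> Output: (9, 196, 56)

Answer: (9, 196, 56)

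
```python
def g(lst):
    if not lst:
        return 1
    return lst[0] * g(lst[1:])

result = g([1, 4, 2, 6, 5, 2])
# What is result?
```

Product over [1, 4, 2, 6, 5, 2] = 1 * 4 * 2 * 6 * 5 * 2 = 480

Answer: 480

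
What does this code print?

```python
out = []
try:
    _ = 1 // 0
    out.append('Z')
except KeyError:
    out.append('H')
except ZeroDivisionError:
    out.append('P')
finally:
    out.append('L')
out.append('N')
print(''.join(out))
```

Execution trace: 'P' (except ZeroDivisionError) → 'L' (finally) → 'N' (after the try/except). Output: PLN

Answer: PLN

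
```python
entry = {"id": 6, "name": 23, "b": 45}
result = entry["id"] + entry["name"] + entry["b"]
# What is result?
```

Trace:
`entry = {"id": 6, "name": 23, "b": 45}` → entry = {'id': 6, 'name': 23, 'b': 45}
`result = entry["id"] + entry["name"] + entry["b"]` → result = 74
So result = 74

Answer: 74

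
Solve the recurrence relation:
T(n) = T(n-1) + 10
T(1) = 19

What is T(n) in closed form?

Unrolling: T(n) = T(1) + 10·(n-1) = 19 + 10(n-1) = 10n + 9.

Answer: T(n) = 10n + 9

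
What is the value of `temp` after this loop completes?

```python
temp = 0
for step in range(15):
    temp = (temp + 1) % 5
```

Increment mod 5, 15 times = 0
`temp` takes the values: 0 → 1 → 2 → 3 → 4 → 0 → 1 → 2 → 3 → 4 → 0 → 1 → 2 → 3 → 4 → 0

Answer: 0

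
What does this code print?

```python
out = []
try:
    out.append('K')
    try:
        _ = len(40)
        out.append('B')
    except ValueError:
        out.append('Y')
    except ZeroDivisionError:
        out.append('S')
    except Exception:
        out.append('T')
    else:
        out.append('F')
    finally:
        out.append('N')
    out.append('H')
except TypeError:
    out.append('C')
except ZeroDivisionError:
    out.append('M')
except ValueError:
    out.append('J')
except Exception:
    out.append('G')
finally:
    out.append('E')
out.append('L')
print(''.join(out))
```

Execution trace: 'K' (try body) → 'T' (inner except Exception) → 'N' (inner finally) → 'H' (try body, no exception) → 'E' (finally) → 'L' (after the try/except). Output: KTNHEL

Answer: KTNHEL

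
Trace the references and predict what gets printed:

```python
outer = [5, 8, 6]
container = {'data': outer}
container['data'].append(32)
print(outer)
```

Key concept: dict holds reference to list.
Step by step:
`outer = [5, 8, 6]` → outer = [5, 8, 6]
`container = {'data': outer}` → container = {'data': [5, 8, 6]}
`container['data'].append(32)` → outer = [5, 8, 6, 32]; container = {'data': [5, 8, 6, 32]}
`print(outer)` → prints [5, 8, 6, 32]

Answer: [5, 8, 6, 32]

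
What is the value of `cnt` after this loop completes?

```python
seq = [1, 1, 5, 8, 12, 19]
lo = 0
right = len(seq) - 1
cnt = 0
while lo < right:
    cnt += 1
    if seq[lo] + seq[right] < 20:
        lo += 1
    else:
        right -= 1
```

Steps to find pair summing to 20
`cnt` takes the values: 0 → 1 → 2 → 3 → 4 → 5

Answer: 5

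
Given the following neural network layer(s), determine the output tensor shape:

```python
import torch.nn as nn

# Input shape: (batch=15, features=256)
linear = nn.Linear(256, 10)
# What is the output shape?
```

Input: (15, 256) -> Output: (15, 10)

Answer: (15, 10)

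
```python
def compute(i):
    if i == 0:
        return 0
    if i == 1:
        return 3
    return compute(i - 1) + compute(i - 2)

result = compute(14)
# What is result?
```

Build up from base cases: compute(0)=0, compute(1)=3, compute(2)=3, compute(3)=6, compute(4)=9, compute(5)=15, compute(6)=24, ..., compute(14)=1131

Answer: 1131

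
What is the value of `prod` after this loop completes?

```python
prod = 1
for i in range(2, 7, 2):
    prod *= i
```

Product of even numbers 2 to 6
`prod` takes the values: 1 → 2 → 8 → 48

Answer: 48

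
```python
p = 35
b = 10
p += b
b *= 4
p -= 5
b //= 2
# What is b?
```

Trace:
`p = 35` → p = 35
`b = 10` → b = 10
`p += b` → p = 45
`b *= 4` → b = 40
`p -= 5` → p = 40
`b //= 2` → b = 20
So b = 20

Answer: 20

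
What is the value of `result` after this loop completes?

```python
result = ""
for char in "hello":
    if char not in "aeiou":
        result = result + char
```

Remove vowels from 'hello'
`result` takes the values: "" → "h" → "hl" → "hll"

Answer: "hll"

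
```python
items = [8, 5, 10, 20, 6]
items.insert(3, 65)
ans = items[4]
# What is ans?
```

Trace:
`items = [8, 5, 10, 20, 6]` → items = [8, 5, 10, 20, 6]
`items.insert(3, 65)` → items = [8, 5, 10, 65, 20, 6]
`ans = items[4]` → ans = 20
So ans = 20

Answer: 20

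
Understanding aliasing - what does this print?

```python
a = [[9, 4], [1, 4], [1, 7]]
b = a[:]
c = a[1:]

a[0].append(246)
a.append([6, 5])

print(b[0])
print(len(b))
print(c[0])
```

Key concept: slice with nested mutation.
Step by step:
`a = [[9, 4], [1, 4], [1, 7]]` → a = [[9, 4], [1, 4], [1, 7]]
`b = a[:]` → b = [[9, 4], [1, 4], [1, 7]]
`c = a[1:]` → c = [[1, 4], [1, 7]]
`a[0].append(246)` → a = [[9, 4, 246], [1, 4], [1, 7]]; b = [[9, 4, 246], [1, 4], [1, 7]]
`a.append([6, 5])` → a = [[9, 4, 246], [1, 4], [1, 7], [6, 5]]
`print(b[0])` → prints [9, 4, 246]
`print(len(b))` → prints 3
`print(c[0])` → prints [1, 4]

Answer:
[9, 4, 246]
3
[1, 4]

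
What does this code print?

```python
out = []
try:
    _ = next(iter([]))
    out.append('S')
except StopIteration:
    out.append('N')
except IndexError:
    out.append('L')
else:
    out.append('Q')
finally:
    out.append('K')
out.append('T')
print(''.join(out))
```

Execution trace: 'N' (except StopIteration) → 'K' (finally) → 'T' (after the try/except). Output: NKT

Answer: NKT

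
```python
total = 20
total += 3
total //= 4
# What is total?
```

Trace:
`total = 20` → total = 20
`total += 3` → total = 23
`total //= 4` → total = 5
So total = 5

Answer: 5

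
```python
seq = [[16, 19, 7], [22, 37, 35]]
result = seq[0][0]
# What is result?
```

Trace:
`seq = [[16, 19, 7], [22, 37, 35]]` → seq = [[16, 19, 7], [22, 37, 35]]
`result = seq[0][0]` → result = 16
So result = 16

Answer: 16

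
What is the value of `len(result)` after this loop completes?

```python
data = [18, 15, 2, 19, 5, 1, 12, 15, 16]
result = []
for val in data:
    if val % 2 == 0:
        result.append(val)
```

Count even numbers in [18, 15, 2, 19, 5, 1, 12, 15, 16]
`result` takes the values: [] → [18] → [18, 2] → [18, 2, 12] → [18, 2, 12, 16]
So `len(result)` = 4

Answer: 4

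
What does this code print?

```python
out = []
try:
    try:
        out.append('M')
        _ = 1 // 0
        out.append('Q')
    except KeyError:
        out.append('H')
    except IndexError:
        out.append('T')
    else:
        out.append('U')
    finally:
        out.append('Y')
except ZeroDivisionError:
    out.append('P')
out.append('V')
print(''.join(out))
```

Execution trace: 'M' (try body) → 'Y' (finally) → 'P' (outer except ZeroDivisionError) → 'V' (after the try/except). Output: MYPV

Answer: MYPV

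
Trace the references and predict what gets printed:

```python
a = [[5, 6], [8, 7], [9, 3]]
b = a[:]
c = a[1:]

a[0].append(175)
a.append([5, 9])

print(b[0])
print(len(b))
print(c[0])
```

Key concept: slice with nested mutation.
Step by step:
`a = [[5, 6], [8, 7], [9, 3]]` → a = [[5, 6], [8, 7], [9, 3]]
`b = a[:]` → b = [[5, 6], [8, 7], [9, 3]]
`c = a[1:]` → c = [[8, 7], [9, 3]]
`a[0].append(175)` → a = [[5, 6, 175], [8, 7], [9, 3]]; b = [[5, 6, 175], [8, 7], [9, 3]]
`a.append([5, 9])` → a = [[5, 6, 175], [8, 7], [9, 3], [5, 9]]
`print(b[0])` → prints [5, 6, 175]
`print(len(b))` → prints 3
`print(c[0])` → prints [8, 7]

Answer:
[5, 6, 175]
3
[8, 7]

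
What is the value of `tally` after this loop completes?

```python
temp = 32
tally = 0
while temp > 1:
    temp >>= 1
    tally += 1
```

Count right shifts until 1
`tally` takes the values: 0 → 1 → 2 → 3 → 4 → 5

Answer: 5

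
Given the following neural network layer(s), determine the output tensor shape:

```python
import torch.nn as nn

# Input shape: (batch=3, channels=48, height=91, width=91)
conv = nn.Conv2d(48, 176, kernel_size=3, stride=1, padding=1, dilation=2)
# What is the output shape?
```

Input: (3, 48, 91, 91) -> Output: (3, 176, 89, 89)

Answer: (3, 176, 89, 89)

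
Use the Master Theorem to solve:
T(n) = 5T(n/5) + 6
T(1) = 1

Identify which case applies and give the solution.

a=5, b=5, f(n)=6. log_5(5) = 1. Since c=0 < 1, Case 1 applies: T(n) = Θ(n^log_b(a)) = O(n).

Answer: O(n) - Case 1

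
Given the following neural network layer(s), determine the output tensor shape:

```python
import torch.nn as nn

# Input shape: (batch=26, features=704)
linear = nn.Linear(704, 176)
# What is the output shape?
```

Input: (26, 704) -> Output: (26, 176)

Answer: (26, 176)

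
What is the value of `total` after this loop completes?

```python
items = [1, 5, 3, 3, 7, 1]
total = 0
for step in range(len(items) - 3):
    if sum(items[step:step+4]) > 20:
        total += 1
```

Count windows with sum > 20
`total` takes the values: 0

Answer: 0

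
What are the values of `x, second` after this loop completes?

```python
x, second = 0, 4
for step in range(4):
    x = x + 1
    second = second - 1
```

x goes 0→4, second goes 4→0
`x, second` takes the values: (0, 4) → (1, 4) → (1, 3) → (2, 3) → (2, 2) → (3, 2) → (3, 1) → (4, 1) → (4, 0)

Answer: 4, 0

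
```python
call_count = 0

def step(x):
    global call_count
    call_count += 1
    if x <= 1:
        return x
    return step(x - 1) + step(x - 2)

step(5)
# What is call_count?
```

Calls(x) = 1 + Calls(x-1) + Calls(x-2); Calls(0)=Calls(1)=1. For x=5 this gives 15.

Answer: 15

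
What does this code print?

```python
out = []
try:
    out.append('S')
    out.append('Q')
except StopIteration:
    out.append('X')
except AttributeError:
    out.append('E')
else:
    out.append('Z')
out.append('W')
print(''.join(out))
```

Execution trace: 'S' (try body) → 'Q' (try body, no exception) → 'Z' (else) → 'W' (after the try/except). Output: SQZW

Answer: SQZW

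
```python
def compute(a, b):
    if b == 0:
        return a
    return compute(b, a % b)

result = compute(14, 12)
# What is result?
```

compute(14, 12) -> compute(12, 2) -> compute(2, 0) -> 2

Answer: 2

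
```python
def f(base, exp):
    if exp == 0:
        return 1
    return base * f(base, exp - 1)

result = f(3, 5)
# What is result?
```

f(3, 5) = 3 * 3 * 3 * 3 * 3 = 243

Answer: 243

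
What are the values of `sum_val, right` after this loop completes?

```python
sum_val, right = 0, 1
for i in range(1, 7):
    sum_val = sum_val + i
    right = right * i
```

Sum and factorial of 1 to 6
`sum_val, right` takes the values: (0, 1) → (1, 1) → (3, 1) → (3, 2) → (6, 2) → (6, 6) → (10, 6) → (10, 24) → (15, 24) → (15, 120) → (21, 120) → (21, 720)

Answer: 21, 720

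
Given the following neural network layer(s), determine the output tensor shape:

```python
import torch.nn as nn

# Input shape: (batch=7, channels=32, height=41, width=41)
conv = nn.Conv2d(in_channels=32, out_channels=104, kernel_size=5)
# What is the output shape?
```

Input: (7, 32, 41, 41) -> Output: (7, 104, 37, 37)

Answer: (7, 104, 37, 37)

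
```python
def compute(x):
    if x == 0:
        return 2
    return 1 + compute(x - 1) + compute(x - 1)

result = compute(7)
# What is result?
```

compute(x) = 1 + 2·compute(x-1), compute(0)=2. Closed form: (2+1)·2^7 - 1 = 383.

Answer: 383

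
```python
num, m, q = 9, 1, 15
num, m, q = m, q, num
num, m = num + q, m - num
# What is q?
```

Trace:
`num, m, q = 9, 1, 15` → num = 9; m = 1; q = 15
`num, m, q = m, q, num` → num = 1; m = 15; q = 9
`num, m = num + q, m - num` → num = 10; m = 14
So q = 9

Answer: 9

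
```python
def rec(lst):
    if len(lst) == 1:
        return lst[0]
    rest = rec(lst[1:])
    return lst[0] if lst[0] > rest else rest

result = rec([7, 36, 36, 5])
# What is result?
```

Recursive max over [7, 36, 36, 5] = 36

Answer: 36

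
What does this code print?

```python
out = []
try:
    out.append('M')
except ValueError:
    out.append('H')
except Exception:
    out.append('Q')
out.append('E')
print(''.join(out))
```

Execution trace: 'M' (try body, no exception) → 'E' (after the try/except). Output: ME

Answer: ME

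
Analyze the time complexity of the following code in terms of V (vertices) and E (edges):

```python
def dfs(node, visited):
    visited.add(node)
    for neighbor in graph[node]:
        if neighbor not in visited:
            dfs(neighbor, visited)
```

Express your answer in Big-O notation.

This is Depth-first search (recursive). Time complexity: O(V + E).

Answer: O(V + E)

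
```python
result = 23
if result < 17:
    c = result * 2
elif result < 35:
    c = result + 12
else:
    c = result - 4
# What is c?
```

Trace:
`result = 23` → result = 23
`if result < 17: ...` → result < 17 is False, result < 35 is True → c = 35
So c = 35

Answer: 35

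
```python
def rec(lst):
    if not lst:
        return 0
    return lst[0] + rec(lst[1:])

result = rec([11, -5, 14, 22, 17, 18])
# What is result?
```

11 + (-5) + 14 + 22 + 17 + 18 + 0 = 77

Answer: 77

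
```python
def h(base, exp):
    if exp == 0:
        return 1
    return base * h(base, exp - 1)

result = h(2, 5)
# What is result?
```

h(2, 5) = 2 * 2 * 2 * 2 * 2 = 32

Answer: 32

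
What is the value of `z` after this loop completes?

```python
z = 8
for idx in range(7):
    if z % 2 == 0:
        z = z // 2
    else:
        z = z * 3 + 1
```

Collatz-style transformation from 8
`z` takes the values: 8 → 4 → 2 → 1 → 4 → 2 → 1 → 4

Answer: 4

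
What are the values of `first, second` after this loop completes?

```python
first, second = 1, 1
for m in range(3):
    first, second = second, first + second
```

Fibonacci: after 3 iterations
`first, second` takes the values: (1, 1) → (1, 2) → (2, 3) → (3, 5)

Answer: 3, 5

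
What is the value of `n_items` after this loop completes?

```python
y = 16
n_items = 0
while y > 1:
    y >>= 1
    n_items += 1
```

Count right shifts until 1
`n_items` takes the values: 0 → 1 → 2 → 3 → 4

Answer: 4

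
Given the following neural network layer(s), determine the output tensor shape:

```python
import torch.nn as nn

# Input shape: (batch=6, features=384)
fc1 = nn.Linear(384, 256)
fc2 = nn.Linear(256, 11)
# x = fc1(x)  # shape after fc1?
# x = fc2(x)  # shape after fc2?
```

Input: (6, 384) -> after fc1: (6, 256) -> Output: (6, 11)

Answer: (6, 11)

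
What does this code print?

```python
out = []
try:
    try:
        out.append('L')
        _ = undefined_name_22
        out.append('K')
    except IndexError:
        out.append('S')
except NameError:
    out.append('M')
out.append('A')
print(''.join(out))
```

Execution trace: 'L' (try body) → 'M' (outer except NameError) → 'A' (after the try/except). Output: LMA

Answer: LMA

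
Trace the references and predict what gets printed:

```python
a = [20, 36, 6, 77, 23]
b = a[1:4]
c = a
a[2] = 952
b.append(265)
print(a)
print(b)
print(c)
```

Key concept: slice vs alias.
Step by step:
`a = [20, 36, 6, 77, 23]` → a = [20, 36, 6, 77, 23]
`b = a[1:4]` → b = [36, 6, 77]
`c = a` → c = [20, 36, 6, 77, 23] (same object as a)
`a[2] = 952` → a = [20, 36, 952, 77, 23] (same object as c); c = [20, 36, 952, 77, 23] (same object as a)
`b.append(265)` → b = [36, 6, 77, 265]
`print(a)` → prints [20, 36, 952, 77, 23]
`print(b)` → prints [36, 6, 77, 265]
`print(c)` → prints [20, 36, 952, 77, 23]

Answer:
[20, 36, 952, 77, 23]
[36, 6, 77, 265]
[20, 36, 952, 77, 23]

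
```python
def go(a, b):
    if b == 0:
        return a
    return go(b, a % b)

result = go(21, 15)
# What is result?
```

go(21, 15) -> go(15, 6) -> go(6, 3) -> go(3, 0) -> 3

Answer: 3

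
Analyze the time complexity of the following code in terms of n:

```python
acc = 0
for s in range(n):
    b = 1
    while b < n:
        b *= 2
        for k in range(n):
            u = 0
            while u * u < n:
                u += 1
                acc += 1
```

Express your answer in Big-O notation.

Each loop level contributes: n × log n × n × √n. Multiplying the contributions gives O(n^2√n log n).

Answer: O(n^2√n log n)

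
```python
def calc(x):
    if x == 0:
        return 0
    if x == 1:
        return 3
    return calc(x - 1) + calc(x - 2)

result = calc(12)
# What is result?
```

Build up from base cases: calc(0)=0, calc(1)=3, calc(2)=3, calc(3)=6, calc(4)=9, calc(5)=15, calc(6)=24, ..., calc(12)=432

Answer: 432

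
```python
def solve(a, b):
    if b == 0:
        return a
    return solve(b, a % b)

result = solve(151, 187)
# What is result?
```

solve(151, 187) -> solve(187, 151) -> solve(151, 36) -> solve(36, 7) -> solve(7, 1) -> solve(1, 0) -> 1

Answer: 1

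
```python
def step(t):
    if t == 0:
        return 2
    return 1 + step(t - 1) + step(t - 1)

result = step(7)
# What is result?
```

step(t) = 1 + 2·step(t-1), step(0)=2. Closed form: (2+1)·2^7 - 1 = 383.

Answer: 383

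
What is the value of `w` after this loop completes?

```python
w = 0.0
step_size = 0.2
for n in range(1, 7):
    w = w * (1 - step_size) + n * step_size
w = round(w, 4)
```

Moving average with lr=0.2
`w` takes the values: 0.0 → 0.2 → 0.56 → 1.048 → 1.6384 → 2.31072 → 3.048576 → 3.0486

Answer: 3.0486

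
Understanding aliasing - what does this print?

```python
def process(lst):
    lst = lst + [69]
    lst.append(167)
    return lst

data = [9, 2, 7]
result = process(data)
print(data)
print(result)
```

Key concept: rebinding parameter vs mutation.
Step by step:
`data = [9, 2, 7]` → data = [9, 2, 7]
`result = process(data)` → result = [9, 2, 7, 69, 167]
`print(data)` → prints [9, 2, 7]
`print(result)` → prints [9, 2, 7, 69, 167]

Answer:
[9, 2, 7]
[9, 2, 7, 69, 167]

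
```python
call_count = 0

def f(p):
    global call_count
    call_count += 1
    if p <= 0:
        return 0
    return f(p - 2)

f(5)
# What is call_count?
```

Linear recursion stepping by 2: 4 calls from p=5 down to ≤0.

Answer: 4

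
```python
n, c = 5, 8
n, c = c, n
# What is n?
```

Trace:
`n, c = 5, 8` → n = 5; c = 8
`n, c = c, n` → n = 8; c = 5
So n = 8

Answer: 8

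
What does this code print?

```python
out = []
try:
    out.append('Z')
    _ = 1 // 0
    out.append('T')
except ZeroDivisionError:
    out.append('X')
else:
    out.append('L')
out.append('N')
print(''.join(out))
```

Execution trace: 'Z' (try body) → 'X' (except ZeroDivisionError) → 'N' (after the try/except). Output: ZXN

Answer: ZXN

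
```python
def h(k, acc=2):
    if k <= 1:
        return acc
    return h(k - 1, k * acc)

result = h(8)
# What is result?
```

Accumulator trace (n, acc): (8, 2) -> (7, 16) -> (6, 112) -> (5, 672) -> (4, 3360) -> (3, 13440) -> (2, 40320) -> (1, 80640) -> return 80640

Answer: 80640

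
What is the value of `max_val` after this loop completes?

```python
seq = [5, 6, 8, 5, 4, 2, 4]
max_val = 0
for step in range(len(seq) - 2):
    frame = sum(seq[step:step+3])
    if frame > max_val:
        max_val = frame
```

Max sum of 3-element window in [5, 6, 8, 5, 4, 2, 4]
`max_val` takes the values: 0 → 19

Answer: 19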